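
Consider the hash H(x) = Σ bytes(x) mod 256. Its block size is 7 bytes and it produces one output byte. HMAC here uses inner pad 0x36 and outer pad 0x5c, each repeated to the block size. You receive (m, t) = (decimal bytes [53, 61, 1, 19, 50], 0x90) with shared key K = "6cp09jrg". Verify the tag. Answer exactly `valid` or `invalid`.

valid

Key "6cp09jrg" = 36 63 70 30 39 6a 72 67 is 8 bytes > B = 7, so hash it first: H(key) = b5, then zero-pad to 7 bytes: K' = b5 00 00 00 00 00 00.
K' ⊕ ipad = 83 36 36 36 36 36 36; K' ⊕ opad = e9 5c 5c 5c 5c 5c 5c.
Inner hash: sum = 131+54+54+54+54+54+54+53+61+1+19+50 = 639; mod 256 = 127 → 7f.
Outer hash (recomputed tag): sum = 233+92+92+92+92+92+92+127 = 912; mod 256 = 144 → 90.
Recomputed tag = 90; claimed = 90 → match.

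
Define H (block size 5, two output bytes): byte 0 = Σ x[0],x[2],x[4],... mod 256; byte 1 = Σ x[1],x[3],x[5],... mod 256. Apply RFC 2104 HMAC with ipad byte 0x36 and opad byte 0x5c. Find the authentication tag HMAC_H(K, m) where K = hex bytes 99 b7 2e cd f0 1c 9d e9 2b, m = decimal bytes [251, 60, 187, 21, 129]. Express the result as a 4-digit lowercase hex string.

0737

Key hex bytes 99 b7 2e cd f0 1c 9d e9 2b is 9 bytes > B = 5, so hash it first: H(key) = 7f 89, then zero-pad to 5 bytes: K' = 7f 89 00 00 00.
K' ⊕ ipad = 49 bf 36 36 36.  K' ⊕ opad = 23 d5 5c 5c 5c.
Inner input = (K'⊕ipad) ∥ m = 49 bf 36 36 36 ∥ fb 3c bb 15 81.
Inner hash: even-index sum = 262 mod 256 = 6; odd-index sum = 812 mod 256 = 44 → 06 2c.
Outer input = (K'⊕opad) ∥ inner = 23 d5 5c 5c 5c ∥ 06 2c.
Outer hash (tag): even-index sum = 263 mod 256 = 7; odd-index sum = 311 mod 256 = 55 → 07 37.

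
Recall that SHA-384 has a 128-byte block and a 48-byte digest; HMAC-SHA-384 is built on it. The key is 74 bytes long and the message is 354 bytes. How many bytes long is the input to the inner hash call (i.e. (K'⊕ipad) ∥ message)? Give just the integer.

482

Key is 74 ≤ 128 bytes, zero-padded: |K'| = 128.
Inner input = (K'⊕ipad) ∥ m → 128 + 354 = 482 bytes.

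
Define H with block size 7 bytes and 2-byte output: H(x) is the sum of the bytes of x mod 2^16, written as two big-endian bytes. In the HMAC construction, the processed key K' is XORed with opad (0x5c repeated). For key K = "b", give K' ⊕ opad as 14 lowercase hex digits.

3e5c5c5c5c5c5c

Key "b" = 62 is 1 byte ≤ B = 7; zero-pad to 7 bytes: K' = 62 00 00 00 00 00 00.
XOR each byte with 0x5c: 62⊕5c=3e, 00⊕5c=5c, 00⊕5c=5c, 00⊕5c=5c, 00⊕5c=5c, 00⊕5c=5c, 00⊕5c=5c.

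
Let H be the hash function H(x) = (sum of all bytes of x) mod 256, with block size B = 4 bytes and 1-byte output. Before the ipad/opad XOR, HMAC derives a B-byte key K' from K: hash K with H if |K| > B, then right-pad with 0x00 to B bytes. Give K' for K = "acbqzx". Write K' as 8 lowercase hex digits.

|K| = 6 > B = 4, so first hash the key.
H(K): sum = 97+99+98+113+122+120 = 649; mod 256 = 137 → 89.
Zero-pad H(K) = 89 to 4 bytes: K' = 89 00 00 00.

89000000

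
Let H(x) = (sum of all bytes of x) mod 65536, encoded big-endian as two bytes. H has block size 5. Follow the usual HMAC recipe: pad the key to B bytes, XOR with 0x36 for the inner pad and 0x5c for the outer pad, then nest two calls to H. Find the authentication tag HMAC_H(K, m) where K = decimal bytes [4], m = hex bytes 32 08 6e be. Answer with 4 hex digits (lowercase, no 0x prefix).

023a

Key decimal bytes [4] = 04 is 1 byte ≤ B = 5; zero-pad to 5 bytes: K' = 04 00 00 00 00.
K' ⊕ ipad = 32 36 36 36 36.  K' ⊕ opad = 58 5c 5c 5c 5c.
Inner input = (K'⊕ipad) ∥ m = 32 36 36 36 36 ∥ 32 08 6e be.
Inner hash: sum = 50+54+54+54+54+50+8+110+190 = 624 → 02 70.
Outer input = (K'⊕opad) ∥ inner = 58 5c 5c 5c 5c ∥ 02 70.
Outer hash (tag): sum = 88+92+92+92+92+2+112 = 570 → 02 3a.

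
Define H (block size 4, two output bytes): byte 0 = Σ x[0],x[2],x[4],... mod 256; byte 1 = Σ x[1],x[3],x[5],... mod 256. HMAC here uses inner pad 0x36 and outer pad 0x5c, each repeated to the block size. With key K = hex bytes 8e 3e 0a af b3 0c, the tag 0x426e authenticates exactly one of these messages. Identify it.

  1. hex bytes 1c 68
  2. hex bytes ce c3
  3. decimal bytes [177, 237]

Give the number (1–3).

1

Key hex bytes 8e 3e 0a af b3 0c is 6 bytes > B = 4, so hash it first: H(key) = 4b f9, then zero-pad to 4 bytes: K' = 4b f9 00 00.
K' ⊕ ipad = 7d cf 36 36; K' ⊕ opad = 17 a5 5c 5c.
m1: inner = H(7d cf 36 36 1c 68) = cf 6d; tag = H(17 a5 5c 5c cf 6d) = 426e ← matches
m2: inner = H(7d cf 36 36 ce c3) = 81 c8; tag = H(17 a5 5c 5c 81 c8) = f4c9
m3: inner = H(7d cf 36 36 b1 ed) = 64 f2; tag = H(17 a5 5c 5c 64 f2) = d7f3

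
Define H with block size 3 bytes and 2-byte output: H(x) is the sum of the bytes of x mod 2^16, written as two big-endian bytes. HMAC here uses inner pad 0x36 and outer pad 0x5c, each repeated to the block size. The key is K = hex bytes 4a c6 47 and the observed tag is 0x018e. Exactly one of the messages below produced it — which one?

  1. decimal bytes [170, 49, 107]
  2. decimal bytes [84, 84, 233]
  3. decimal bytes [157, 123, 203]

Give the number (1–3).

Key hex bytes 4a c6 47 is exactly B = 3 bytes: K' = 4a c6 47.
K' ⊕ ipad = 7c f0 71; K' ⊕ opad = 16 9a 1b.
m1: inner = H(7c f0 71 aa 31 6b) = 03 23; tag = H(16 9a 1b 03 23) = 00f1
m2: inner = H(7c f0 71 54 54 e9) = 03 6e; tag = H(16 9a 1b 03 6e) = 013c
m3: inner = H(7c f0 71 9d 7b cb) = 03 c0; tag = H(16 9a 1b 03 c0) = 018e ← matches

3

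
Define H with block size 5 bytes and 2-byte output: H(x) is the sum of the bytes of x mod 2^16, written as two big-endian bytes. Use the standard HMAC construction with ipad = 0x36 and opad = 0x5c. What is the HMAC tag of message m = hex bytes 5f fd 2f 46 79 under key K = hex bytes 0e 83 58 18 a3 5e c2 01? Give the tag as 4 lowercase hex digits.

0222

Key hex bytes 0e 83 58 18 a3 5e c2 01 is 8 bytes > B = 5, so hash it first: H(key) = 02 c5, then zero-pad to 5 bytes: K' = 02 c5 00 00 00.
K' ⊕ ipad = 34 f3 36 36 36.  K' ⊕ opad = 5e 99 5c 5c 5c.
Inner input = (K'⊕ipad) ∥ m = 34 f3 36 36 36 ∥ 5f fd 2f 46 79.
Inner hash: sum = 52+243+54+54+54+95+253+47+70+121 = 1043 → 04 13.
Outer input = (K'⊕opad) ∥ inner = 5e 99 5c 5c 5c ∥ 04 13.
Outer hash (tag): sum = 94+153+92+92+92+4+19 = 546 → 02 22.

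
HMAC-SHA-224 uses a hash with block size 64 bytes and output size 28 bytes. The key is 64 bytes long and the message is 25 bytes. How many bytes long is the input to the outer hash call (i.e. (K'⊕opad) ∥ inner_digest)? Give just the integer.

92

Key is 64 ≤ 64 bytes, zero-padded: |K'| = 64.
Outer input = (K'⊕opad) ∥ H(inner) → 64 + 28 = 92 bytes.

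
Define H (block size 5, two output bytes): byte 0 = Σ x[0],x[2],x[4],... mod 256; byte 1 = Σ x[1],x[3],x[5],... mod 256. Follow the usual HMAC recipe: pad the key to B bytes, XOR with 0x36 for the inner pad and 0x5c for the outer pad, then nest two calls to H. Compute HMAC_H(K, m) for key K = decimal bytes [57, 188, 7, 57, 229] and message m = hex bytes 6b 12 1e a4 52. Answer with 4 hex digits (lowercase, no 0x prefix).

Key decimal bytes [57, 188, 7, 57, 229] = 39 bc 07 39 e5 is exactly B = 5 bytes: K' = 39 bc 07 39 e5.
K' ⊕ ipad = 0f 8a 31 0f d3.  K' ⊕ opad = 65 e0 5b 65 b9.
Inner input = (K'⊕ipad) ∥ m = 0f 8a 31 0f d3 ∥ 6b 12 1e a4 52.
Inner hash: even-index sum = 457 mod 256 = 201; odd-index sum = 372 mod 256 = 116 → c9 74.
Outer input = (K'⊕opad) ∥ inner = 65 e0 5b 65 b9 ∥ c9 74.
Outer hash (tag): even-index sum = 493 mod 256 = 237; odd-index sum = 526 mod 256 = 14 → ed 0e.

ed0e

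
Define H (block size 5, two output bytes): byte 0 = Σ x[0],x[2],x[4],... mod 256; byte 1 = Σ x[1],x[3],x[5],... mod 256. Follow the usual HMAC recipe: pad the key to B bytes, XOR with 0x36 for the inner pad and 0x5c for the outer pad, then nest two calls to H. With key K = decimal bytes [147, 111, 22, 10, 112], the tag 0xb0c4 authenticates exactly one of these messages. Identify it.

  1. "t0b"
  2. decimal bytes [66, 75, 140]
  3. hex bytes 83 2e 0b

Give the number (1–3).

Key decimal bytes [147, 111, 22, 10, 112] = 93 6f 16 0a 70 is exactly B = 5 bytes: K' = 93 6f 16 0a 70.
K' ⊕ ipad = a5 59 20 3c 46; K' ⊕ opad = cf 33 4a 56 2c.
m1: inner = H(a5 59 20 3c 46 74 30 62) = 3b 6b; tag = H(cf 33 4a 56 2c 3b 6b) = b0c4 ← matches
m2: inner = H(a5 59 20 3c 46 42 4b 8c) = 56 63; tag = H(cf 33 4a 56 2c 56 63) = a8df
m3: inner = H(a5 59 20 3c 46 83 2e 0b) = 39 23; tag = H(cf 33 4a 56 2c 39 23) = 68c2

1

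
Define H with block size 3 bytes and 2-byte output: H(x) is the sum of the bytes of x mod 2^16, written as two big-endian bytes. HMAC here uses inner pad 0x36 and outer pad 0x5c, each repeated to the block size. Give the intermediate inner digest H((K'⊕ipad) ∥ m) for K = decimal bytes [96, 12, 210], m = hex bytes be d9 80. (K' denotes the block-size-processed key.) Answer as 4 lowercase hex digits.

038b

Key decimal bytes [96, 12, 210] = 60 0c d2 is exactly B = 3 bytes: K' = 60 0c d2.
K' ⊕ ipad = 56 3a e4.
Inner input = 56 3a e4 ∥ be d9 80.
Inner hash: sum = 86+58+228+190+217+128 = 907 → 03 8b.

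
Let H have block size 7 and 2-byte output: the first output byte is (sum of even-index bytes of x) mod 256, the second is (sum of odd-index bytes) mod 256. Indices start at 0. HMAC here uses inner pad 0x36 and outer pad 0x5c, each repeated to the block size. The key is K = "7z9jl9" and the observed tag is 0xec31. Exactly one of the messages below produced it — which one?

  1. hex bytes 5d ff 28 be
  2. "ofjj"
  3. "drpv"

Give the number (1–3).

2

Key "7z9jl9" = 37 7a 39 6a 6c 39 is 6 bytes ≤ B = 7; zero-pad to 7 bytes: K' = 37 7a 39 6a 6c 39 00.
K' ⊕ ipad = 01 4c 0f 5c 5a 0f 36; K' ⊕ opad = 6b 26 65 36 30 65 5c.
m1: inner = H(01 4c 0f 5c 5a 0f 36 5d ff 28 be) = 5d 3c; tag = H(6b 26 65 36 30 65 5c 5d 3c) = 981e
m2: inner = H(01 4c 0f 5c 5a 0f 36 6f 66 6a 6a) = 70 90; tag = H(6b 26 65 36 30 65 5c 70 90) = ec31 ← matches
m3: inner = H(01 4c 0f 5c 5a 0f 36 64 72 70 76) = 88 8b; tag = H(6b 26 65 36 30 65 5c 88 8b) = e749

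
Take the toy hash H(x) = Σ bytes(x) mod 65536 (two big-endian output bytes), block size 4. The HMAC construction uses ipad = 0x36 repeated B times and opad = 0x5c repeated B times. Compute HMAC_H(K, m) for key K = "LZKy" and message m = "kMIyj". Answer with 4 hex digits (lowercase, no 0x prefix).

00eb

Key "LZKy" = 4c 5a 4b 79 is exactly B = 4 bytes: K' = 4c 5a 4b 79.
K' ⊕ ipad = 7a 6c 7d 4f.  K' ⊕ opad = 10 06 17 25.
Inner input = (K'⊕ipad) ∥ m = 7a 6c 7d 4f ∥ 6b 4d 49 79 6a.
Inner hash: sum = 122+108+125+79+107+77+73+121+106 = 918 → 03 96.
Outer input = (K'⊕opad) ∥ inner = 10 06 17 25 ∥ 03 96.
Outer hash (tag): sum = 16+6+23+37+3+150 = 235 → 00 eb.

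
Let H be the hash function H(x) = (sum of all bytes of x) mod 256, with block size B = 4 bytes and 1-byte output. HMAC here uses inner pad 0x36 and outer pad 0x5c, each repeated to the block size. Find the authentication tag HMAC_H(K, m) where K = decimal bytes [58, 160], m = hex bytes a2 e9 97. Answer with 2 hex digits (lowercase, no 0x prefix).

Key decimal bytes [58, 160] = 3a a0 is 2 bytes ≤ B = 4; zero-pad to 4 bytes: K' = 3a a0 00 00.
K' ⊕ ipad = 0c 96 36 36.  K' ⊕ opad = 66 fc 5c 5c.
Inner input = (K'⊕ipad) ∥ m = 0c 96 36 36 ∥ a2 e9 97.
Inner hash: sum = 12+150+54+54+162+233+151 = 816; mod 256 = 48 → 30.
Outer input = (K'⊕opad) ∥ inner = 66 fc 5c 5c ∥ 30.
Outer hash (tag): sum = 102+252+92+92+48 = 586; mod 256 = 74 → 4a.

4a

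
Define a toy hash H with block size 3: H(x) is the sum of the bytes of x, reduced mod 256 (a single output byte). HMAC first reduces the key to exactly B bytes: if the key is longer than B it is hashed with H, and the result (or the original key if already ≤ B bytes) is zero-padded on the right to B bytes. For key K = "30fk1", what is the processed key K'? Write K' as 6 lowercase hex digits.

|K| = 5 > B = 3, so first hash the key.
H(K): sum = 51+48+102+107+49 = 357; mod 256 = 101 → 65.
Zero-pad H(K) = 65 to 3 bytes: K' = 65 00 00.

650000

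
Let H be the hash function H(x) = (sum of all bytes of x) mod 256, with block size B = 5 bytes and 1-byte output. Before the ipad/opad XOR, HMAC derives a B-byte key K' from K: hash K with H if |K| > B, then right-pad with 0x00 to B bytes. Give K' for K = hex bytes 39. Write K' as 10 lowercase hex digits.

3900000000

Key hex bytes 39 is 1 byte ≤ B = 5; zero-pad to 5 bytes: K' = 39 00 00 00 00.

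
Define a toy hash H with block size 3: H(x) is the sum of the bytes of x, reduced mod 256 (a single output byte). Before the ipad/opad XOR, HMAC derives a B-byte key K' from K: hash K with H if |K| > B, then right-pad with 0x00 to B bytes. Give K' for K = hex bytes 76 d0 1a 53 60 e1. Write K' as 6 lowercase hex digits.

|K| = 6 > B = 3, so first hash the key.
H(K): sum = 118+208+26+83+96+225 = 756; mod 256 = 244 → f4.
Zero-pad H(K) = f4 to 3 bytes: K' = f4 00 00.

f40000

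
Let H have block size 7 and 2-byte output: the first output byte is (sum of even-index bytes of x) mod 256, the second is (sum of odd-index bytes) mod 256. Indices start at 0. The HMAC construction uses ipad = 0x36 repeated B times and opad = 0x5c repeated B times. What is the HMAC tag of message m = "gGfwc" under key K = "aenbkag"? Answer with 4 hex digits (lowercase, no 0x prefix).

Key "aenbkag" = 61 65 6e 62 6b 61 67 is exactly B = 7 bytes: K' = 61 65 6e 62 6b 61 67.
K' ⊕ ipad = 57 53 58 54 5d 57 51.  K' ⊕ opad = 3d 39 32 3e 37 3d 3b.
Inner input = (K'⊕ipad) ∥ m = 57 53 58 54 5d 57 51 ∥ 67 47 66 77 63.
Inner hash: even-index sum = 539 mod 256 = 27; odd-index sum = 558 mod 256 = 46 → 1b 2e.
Outer input = (K'⊕opad) ∥ inner = 3d 39 32 3e 37 3d 3b ∥ 1b 2e.
Outer hash (tag): even-index sum = 271 mod 256 = 15; odd-index sum = 207 mod 256 = 207 → 0f cf.

0fcf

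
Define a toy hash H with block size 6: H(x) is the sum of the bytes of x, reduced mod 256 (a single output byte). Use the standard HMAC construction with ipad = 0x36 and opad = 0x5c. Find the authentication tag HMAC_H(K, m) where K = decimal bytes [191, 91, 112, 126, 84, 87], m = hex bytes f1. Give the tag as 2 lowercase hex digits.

83

Key decimal bytes [191, 91, 112, 126, 84, 87] = bf 5b 70 7e 54 57 is exactly B = 6 bytes: K' = bf 5b 70 7e 54 57.
K' ⊕ ipad = 89 6d 46 48 62 61.  K' ⊕ opad = e3 07 2c 22 08 0b.
Inner input = (K'⊕ipad) ∥ m = 89 6d 46 48 62 61 ∥ f1.
Inner hash: sum = 137+109+70+72+98+97+241 = 824; mod 256 = 56 → 38.
Outer input = (K'⊕opad) ∥ inner = e3 07 2c 22 08 0b ∥ 38.
Outer hash (tag): sum = 227+7+44+34+8+11+56 = 387; mod 256 = 131 → 83.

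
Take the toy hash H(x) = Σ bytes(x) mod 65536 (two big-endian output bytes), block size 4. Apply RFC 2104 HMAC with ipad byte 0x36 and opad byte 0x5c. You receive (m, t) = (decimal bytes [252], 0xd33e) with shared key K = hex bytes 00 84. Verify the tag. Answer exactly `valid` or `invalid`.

Key hex bytes 00 84 is 2 bytes ≤ B = 4; zero-pad to 4 bytes: K' = 00 84 00 00.
K' ⊕ ipad = 36 b2 36 36; K' ⊕ opad = 5c d8 5c 5c.
Inner hash: sum = 54+178+54+54+252 = 592 → 02 50.
Outer hash (recomputed tag): sum = 92+216+92+92+2+80 = 574 → 02 3e.
Recomputed tag = 023e; claimed = d33e → mismatch.

invalid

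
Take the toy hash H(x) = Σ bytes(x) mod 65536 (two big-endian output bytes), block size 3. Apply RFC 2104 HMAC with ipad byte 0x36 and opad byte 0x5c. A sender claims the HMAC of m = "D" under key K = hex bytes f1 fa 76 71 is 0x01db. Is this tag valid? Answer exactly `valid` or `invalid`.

valid

Key hex bytes f1 fa 76 71 is 4 bytes > B = 3, so hash it first: H(key) = 02 d2, then zero-pad to 3 bytes: K' = 02 d2 00.
K' ⊕ ipad = 34 e4 36; K' ⊕ opad = 5e 8e 5c.
Inner hash: sum = 52+228+54+68 = 402 → 01 92.
Outer hash (recomputed tag): sum = 94+142+92+1+146 = 475 → 01 db.
Recomputed tag = 01db; claimed = 01db → match.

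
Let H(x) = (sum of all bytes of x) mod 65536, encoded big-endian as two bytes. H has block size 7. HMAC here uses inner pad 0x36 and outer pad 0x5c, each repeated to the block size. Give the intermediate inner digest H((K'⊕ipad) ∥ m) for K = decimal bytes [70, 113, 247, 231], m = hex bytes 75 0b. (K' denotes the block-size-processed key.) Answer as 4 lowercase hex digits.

Key decimal bytes [70, 113, 247, 231] = 46 71 f7 e7 is 4 bytes ≤ B = 7; zero-pad to 7 bytes: K' = 46 71 f7 e7 00 00 00.
K' ⊕ ipad = 70 47 c1 d1 36 36 36.
Inner input = 70 47 c1 d1 36 36 36 ∥ 75 0b.
Inner hash: sum = 112+71+193+209+54+54+54+117+11 = 875 → 03 6b.

036b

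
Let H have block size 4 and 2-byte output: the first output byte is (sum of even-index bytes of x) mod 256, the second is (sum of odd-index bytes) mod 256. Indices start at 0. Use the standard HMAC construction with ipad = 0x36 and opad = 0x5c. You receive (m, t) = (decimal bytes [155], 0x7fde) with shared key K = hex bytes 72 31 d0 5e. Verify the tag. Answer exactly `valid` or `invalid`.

Key hex bytes 72 31 d0 5e is exactly B = 4 bytes: K' = 72 31 d0 5e.
K' ⊕ ipad = 44 07 e6 68; K' ⊕ opad = 2e 6d 8c 02.
Inner hash: even-index sum = 453 mod 256 = 197; odd-index sum = 111 mod 256 = 111 → c5 6f.
Outer hash (recomputed tag): even-index sum = 383 mod 256 = 127; odd-index sum = 222 mod 256 = 222 → 7f de.
Recomputed tag = 7fde; claimed = 7fde → match.

valid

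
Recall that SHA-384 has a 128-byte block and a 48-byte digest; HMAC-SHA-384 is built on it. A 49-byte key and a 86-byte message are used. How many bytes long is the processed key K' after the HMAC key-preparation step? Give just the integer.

128

Key is 49 ≤ 128 bytes, zero-padded: |K'| = 128.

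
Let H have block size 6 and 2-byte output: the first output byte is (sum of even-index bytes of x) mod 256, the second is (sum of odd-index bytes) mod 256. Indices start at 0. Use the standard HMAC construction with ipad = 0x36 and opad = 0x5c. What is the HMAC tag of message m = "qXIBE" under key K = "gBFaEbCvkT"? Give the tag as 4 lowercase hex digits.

b54a

Key "gBFaEbCvkT" = 67 42 46 61 45 62 43 76 6b 54 is 10 bytes > B = 6, so hash it first: H(key) = a0 cf, then zero-pad to 6 bytes: K' = a0 cf 00 00 00 00.
K' ⊕ ipad = 96 f9 36 36 36 36.  K' ⊕ opad = fc 93 5c 5c 5c 5c.
Inner input = (K'⊕ipad) ∥ m = 96 f9 36 36 36 36 ∥ 71 58 49 42 45.
Inner hash: even-index sum = 513 mod 256 = 1; odd-index sum = 511 mod 256 = 255 → 01 ff.
Outer input = (K'⊕opad) ∥ inner = fc 93 5c 5c 5c 5c ∥ 01 ff.
Outer hash (tag): even-index sum = 437 mod 256 = 181; odd-index sum = 586 mod 256 = 74 → b5 4a.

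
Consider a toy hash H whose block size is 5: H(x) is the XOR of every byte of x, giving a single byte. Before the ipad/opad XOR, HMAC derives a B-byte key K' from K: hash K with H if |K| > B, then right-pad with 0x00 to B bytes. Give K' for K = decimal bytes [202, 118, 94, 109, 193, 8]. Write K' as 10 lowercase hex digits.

|K| = 6 > B = 5, so first hash the key.
H(K): XOR ca⊕76⊕5e⊕6d⊕c1⊕08 = 46.
Zero-pad H(K) = 46 to 5 bytes: K' = 46 00 00 00 00.

4600000000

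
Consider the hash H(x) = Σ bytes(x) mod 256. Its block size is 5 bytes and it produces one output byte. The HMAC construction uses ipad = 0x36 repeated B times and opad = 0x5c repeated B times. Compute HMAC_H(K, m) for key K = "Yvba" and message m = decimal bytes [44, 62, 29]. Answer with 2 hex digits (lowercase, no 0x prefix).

1d

Key "Yvba" = 59 76 62 61 is 4 bytes ≤ B = 5; zero-pad to 5 bytes: K' = 59 76 62 61 00.
K' ⊕ ipad = 6f 40 54 57 36.  K' ⊕ opad = 05 2a 3e 3d 5c.
Inner input = (K'⊕ipad) ∥ m = 6f 40 54 57 36 ∥ 2c 3e 1d.
Inner hash: sum = 111+64+84+87+54+44+62+29 = 535; mod 256 = 23 → 17.
Outer input = (K'⊕opad) ∥ inner = 05 2a 3e 3d 5c ∥ 17.
Outer hash (tag): sum = 5+42+62+61+92+23 = 285; mod 256 = 29 → 1d.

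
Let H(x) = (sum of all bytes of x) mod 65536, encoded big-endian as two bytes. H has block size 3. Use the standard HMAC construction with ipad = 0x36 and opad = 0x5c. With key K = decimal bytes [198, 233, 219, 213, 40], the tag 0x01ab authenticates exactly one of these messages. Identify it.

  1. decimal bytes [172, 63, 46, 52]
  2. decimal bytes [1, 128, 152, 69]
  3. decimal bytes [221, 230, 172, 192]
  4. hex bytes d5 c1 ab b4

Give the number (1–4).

4

Key decimal bytes [198, 233, 219, 213, 40] = c6 e9 db d5 28 is 5 bytes > B = 3, so hash it first: H(key) = 03 87, then zero-pad to 3 bytes: K' = 03 87 00.
K' ⊕ ipad = 35 b1 36; K' ⊕ opad = 5f db 5c.
m1: inner = H(35 b1 36 ac 3f 2e 34) = 02 69; tag = H(5f db 5c 02 69) = 0201
m2: inner = H(35 b1 36 01 80 98 45) = 02 7a; tag = H(5f db 5c 02 7a) = 0212
m3: inner = H(35 b1 36 dd e6 ac c0) = 04 4b; tag = H(5f db 5c 04 4b) = 01e5
m4: inner = H(35 b1 36 d5 c1 ab b4) = 04 11; tag = H(5f db 5c 04 11) = 01ab ← matches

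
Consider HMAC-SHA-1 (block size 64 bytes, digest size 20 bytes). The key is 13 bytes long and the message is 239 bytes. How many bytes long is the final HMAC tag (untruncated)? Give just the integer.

20

The tag is one SHA-1 digest: 20 bytes.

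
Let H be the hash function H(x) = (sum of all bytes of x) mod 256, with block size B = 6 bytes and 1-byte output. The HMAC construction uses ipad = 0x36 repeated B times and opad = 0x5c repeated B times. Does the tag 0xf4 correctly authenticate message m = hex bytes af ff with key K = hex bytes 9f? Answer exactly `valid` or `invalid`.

Key hex bytes 9f is 1 byte ≤ B = 6; zero-pad to 6 bytes: K' = 9f 00 00 00 00 00.
K' ⊕ ipad = a9 36 36 36 36 36; K' ⊕ opad = c3 5c 5c 5c 5c 5c.
Inner hash: sum = 169+54+54+54+54+54+175+255 = 869; mod 256 = 101 → 65.
Outer hash (recomputed tag): sum = 195+92+92+92+92+92+101 = 756; mod 256 = 244 → f4.
Recomputed tag = f4; claimed = f4 → match.

valid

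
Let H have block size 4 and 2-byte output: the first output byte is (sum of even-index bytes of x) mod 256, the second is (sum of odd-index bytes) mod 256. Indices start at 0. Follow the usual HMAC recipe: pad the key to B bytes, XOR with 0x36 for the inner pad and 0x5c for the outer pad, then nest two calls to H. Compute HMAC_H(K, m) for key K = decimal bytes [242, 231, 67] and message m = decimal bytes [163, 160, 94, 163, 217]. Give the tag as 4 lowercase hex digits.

Key decimal bytes [242, 231, 67] = f2 e7 43 is 3 bytes ≤ B = 4; zero-pad to 4 bytes: K' = f2 e7 43 00.
K' ⊕ ipad = c4 d1 75 36.  K' ⊕ opad = ae bb 1f 5c.
Inner input = (K'⊕ipad) ∥ m = c4 d1 75 36 ∥ a3 a0 5e a3 d9.
Inner hash: even-index sum = 787 mod 256 = 19; odd-index sum = 586 mod 256 = 74 → 13 4a.
Outer input = (K'⊕opad) ∥ inner = ae bb 1f 5c ∥ 13 4a.
Outer hash (tag): even-index sum = 224 mod 256 = 224; odd-index sum = 353 mod 256 = 97 → e0 61.

e061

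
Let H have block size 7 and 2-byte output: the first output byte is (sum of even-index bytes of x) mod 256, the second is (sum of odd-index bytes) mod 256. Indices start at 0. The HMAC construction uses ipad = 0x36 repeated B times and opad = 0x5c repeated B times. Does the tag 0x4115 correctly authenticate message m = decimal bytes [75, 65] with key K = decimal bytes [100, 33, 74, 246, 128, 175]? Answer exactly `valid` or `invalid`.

Key decimal bytes [100, 33, 74, 246, 128, 175] = 64 21 4a f6 80 af is 6 bytes ≤ B = 7; zero-pad to 7 bytes: K' = 64 21 4a f6 80 af 00.
K' ⊕ ipad = 52 17 7c c0 b6 99 36; K' ⊕ opad = 38 7d 16 aa dc f3 5c.
Inner hash: even-index sum = 507 mod 256 = 251; odd-index sum = 443 mod 256 = 187 → fb bb.
Outer hash (recomputed tag): even-index sum = 577 mod 256 = 65; odd-index sum = 789 mod 256 = 21 → 41 15.
Recomputed tag = 4115; claimed = 4115 → match.

valid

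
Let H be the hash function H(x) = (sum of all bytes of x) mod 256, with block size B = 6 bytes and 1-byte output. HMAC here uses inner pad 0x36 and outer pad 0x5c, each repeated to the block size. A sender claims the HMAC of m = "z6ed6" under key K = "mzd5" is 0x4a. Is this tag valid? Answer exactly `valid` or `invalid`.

Key "mzd5" = 6d 7a 64 35 is 4 bytes ≤ B = 6; zero-pad to 6 bytes: K' = 6d 7a 64 35 00 00.
K' ⊕ ipad = 5b 4c 52 03 36 36; K' ⊕ opad = 31 26 38 69 5c 5c.
Inner hash: sum = 91+76+82+3+54+54+122+54+101+100+54 = 791; mod 256 = 23 → 17.
Outer hash (recomputed tag): sum = 49+38+56+105+92+92+23 = 455; mod 256 = 199 → c7.
Recomputed tag = c7; claimed = 4a → mismatch.

invalid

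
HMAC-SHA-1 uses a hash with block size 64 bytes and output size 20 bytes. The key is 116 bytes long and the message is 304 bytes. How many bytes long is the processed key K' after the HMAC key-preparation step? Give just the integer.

64

Key is 116 > 64 bytes, so it is hashed to 20 bytes then zero-padded to 64: |K'| = 64.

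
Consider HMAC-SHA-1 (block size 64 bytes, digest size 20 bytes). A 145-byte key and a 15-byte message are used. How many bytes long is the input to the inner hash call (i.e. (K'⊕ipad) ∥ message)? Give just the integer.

Key is 145 > 64 bytes, so it is hashed to 20 bytes then zero-padded to 64: |K'| = 64.
Inner input = (K'⊕ipad) ∥ m → 64 + 15 = 79 bytes.

79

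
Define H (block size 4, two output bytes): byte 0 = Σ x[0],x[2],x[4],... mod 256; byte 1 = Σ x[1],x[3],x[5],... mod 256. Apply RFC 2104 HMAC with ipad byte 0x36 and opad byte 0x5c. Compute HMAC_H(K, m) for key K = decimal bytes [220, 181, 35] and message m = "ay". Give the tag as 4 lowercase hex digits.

Key decimal bytes [220, 181, 35] = dc b5 23 is 3 bytes ≤ B = 4; zero-pad to 4 bytes: K' = dc b5 23 00.
K' ⊕ ipad = ea 83 15 36.  K' ⊕ opad = 80 e9 7f 5c.
Inner input = (K'⊕ipad) ∥ m = ea 83 15 36 ∥ 61 79.
Inner hash: even-index sum = 352 mod 256 = 96; odd-index sum = 306 mod 256 = 50 → 60 32.
Outer input = (K'⊕opad) ∥ inner = 80 e9 7f 5c ∥ 60 32.
Outer hash (tag): even-index sum = 351 mod 256 = 95; odd-index sum = 375 mod 256 = 119 → 5f 77.

5f77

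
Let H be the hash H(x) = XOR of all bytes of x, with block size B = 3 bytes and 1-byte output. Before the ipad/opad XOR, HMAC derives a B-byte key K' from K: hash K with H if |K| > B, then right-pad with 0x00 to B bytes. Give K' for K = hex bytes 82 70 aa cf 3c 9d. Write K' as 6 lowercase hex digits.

360000

|K| = 6 > B = 3, so first hash the key.
H(K): XOR 82⊕70⊕aa⊕cf⊕3c⊕9d = 36.
Zero-pad H(K) = 36 to 3 bytes: K' = 36 00 00.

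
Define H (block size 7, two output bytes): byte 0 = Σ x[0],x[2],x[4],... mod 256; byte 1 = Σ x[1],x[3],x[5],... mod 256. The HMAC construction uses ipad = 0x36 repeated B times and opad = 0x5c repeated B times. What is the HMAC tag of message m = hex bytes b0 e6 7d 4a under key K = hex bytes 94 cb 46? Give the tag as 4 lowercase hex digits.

Key hex bytes 94 cb 46 is 3 bytes ≤ B = 7; zero-pad to 7 bytes: K' = 94 cb 46 00 00 00 00.
K' ⊕ ipad = a2 fd 70 36 36 36 36.  K' ⊕ opad = c8 97 1a 5c 5c 5c 5c.
Inner input = (K'⊕ipad) ∥ m = a2 fd 70 36 36 36 36 ∥ b0 e6 7d 4a.
Inner hash: even-index sum = 686 mod 256 = 174; odd-index sum = 662 mod 256 = 150 → ae 96.
Outer input = (K'⊕opad) ∥ inner = c8 97 1a 5c 5c 5c 5c ∥ ae 96.
Outer hash (tag): even-index sum = 560 mod 256 = 48; odd-index sum = 509 mod 256 = 253 → 30 fd.

30fd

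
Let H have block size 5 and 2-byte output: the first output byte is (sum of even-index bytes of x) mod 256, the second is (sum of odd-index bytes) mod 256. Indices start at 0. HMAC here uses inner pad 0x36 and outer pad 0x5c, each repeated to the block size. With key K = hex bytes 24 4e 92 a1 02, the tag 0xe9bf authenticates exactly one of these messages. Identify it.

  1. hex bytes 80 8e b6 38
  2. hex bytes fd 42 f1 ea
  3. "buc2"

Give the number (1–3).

1

Key hex bytes 24 4e 92 a1 02 is exactly B = 5 bytes: K' = 24 4e 92 a1 02.
K' ⊕ ipad = 12 78 a4 97 34; K' ⊕ opad = 78 12 ce fd 5e.
m1: inner = H(12 78 a4 97 34 80 8e b6 38) = b0 45; tag = H(78 12 ce fd 5e b0 45) = e9bf ← matches
m2: inner = H(12 78 a4 97 34 fd 42 f1 ea) = 16 fd; tag = H(78 12 ce fd 5e 16 fd) = a125
m3: inner = H(12 78 a4 97 34 62 75 63 32) = 91 d4; tag = H(78 12 ce fd 5e 91 d4) = 78a0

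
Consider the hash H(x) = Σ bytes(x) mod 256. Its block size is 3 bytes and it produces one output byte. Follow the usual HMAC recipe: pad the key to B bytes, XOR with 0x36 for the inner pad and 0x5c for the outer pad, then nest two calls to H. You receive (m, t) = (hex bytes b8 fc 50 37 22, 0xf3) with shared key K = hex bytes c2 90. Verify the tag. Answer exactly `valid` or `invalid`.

valid

Key hex bytes c2 90 is 2 bytes ≤ B = 3; zero-pad to 3 bytes: K' = c2 90 00.
K' ⊕ ipad = f4 a6 36; K' ⊕ opad = 9e cc 5c.
Inner hash: sum = 244+166+54+184+252+80+55+34 = 1069; mod 256 = 45 → 2d.
Outer hash (recomputed tag): sum = 158+204+92+45 = 499; mod 256 = 243 → f3.
Recomputed tag = f3; claimed = f3 → match.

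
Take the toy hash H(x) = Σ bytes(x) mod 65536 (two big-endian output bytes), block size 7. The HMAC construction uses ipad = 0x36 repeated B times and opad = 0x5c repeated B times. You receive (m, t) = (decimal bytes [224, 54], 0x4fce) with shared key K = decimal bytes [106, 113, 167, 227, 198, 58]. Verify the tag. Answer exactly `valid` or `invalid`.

invalid

Key decimal bytes [106, 113, 167, 227, 198, 58] = 6a 71 a7 e3 c6 3a is 6 bytes ≤ B = 7; zero-pad to 7 bytes: K' = 6a 71 a7 e3 c6 3a 00.
K' ⊕ ipad = 5c 47 91 d5 f0 0c 36; K' ⊕ opad = 36 2d fb bf 9a 66 5c.
Inner hash: sum = 92+71+145+213+240+12+54+224+54 = 1105 → 04 51.
Outer hash (recomputed tag): sum = 54+45+251+191+154+102+92+4+81 = 974 → 03 ce.
Recomputed tag = 03ce; claimed = 4fce → mismatch.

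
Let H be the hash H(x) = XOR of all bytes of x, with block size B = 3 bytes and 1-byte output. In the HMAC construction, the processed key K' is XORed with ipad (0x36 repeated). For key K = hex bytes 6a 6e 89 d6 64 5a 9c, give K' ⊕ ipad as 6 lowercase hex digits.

cf3636

Key hex bytes 6a 6e 89 d6 64 5a 9c is 7 bytes > B = 3, so hash it first: H(key) = f9, then zero-pad to 3 bytes: K' = f9 00 00.
XOR each byte with 0x36: f9⊕36=cf, 00⊕36=36, 00⊕36=36.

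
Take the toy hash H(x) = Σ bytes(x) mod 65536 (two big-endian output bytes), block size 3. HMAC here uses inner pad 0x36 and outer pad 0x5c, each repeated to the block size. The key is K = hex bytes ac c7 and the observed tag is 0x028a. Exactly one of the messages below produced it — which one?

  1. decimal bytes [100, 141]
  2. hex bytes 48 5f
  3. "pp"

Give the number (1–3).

Key hex bytes ac c7 is 2 bytes ≤ B = 3; zero-pad to 3 bytes: K' = ac c7 00.
K' ⊕ ipad = 9a f1 36; K' ⊕ opad = f0 9b 5c.
m1: inner = H(9a f1 36 64 8d) = 02 b2; tag = H(f0 9b 5c 02 b2) = 029b
m2: inner = H(9a f1 36 48 5f) = 02 68; tag = H(f0 9b 5c 02 68) = 0251
m3: inner = H(9a f1 36 70 70) = 02 a1; tag = H(f0 9b 5c 02 a1) = 028a ← matches

3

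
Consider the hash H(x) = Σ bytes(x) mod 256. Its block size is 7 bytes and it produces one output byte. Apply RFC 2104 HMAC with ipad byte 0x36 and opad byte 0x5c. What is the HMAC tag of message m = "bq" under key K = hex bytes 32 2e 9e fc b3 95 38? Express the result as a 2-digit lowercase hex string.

f5

Key hex bytes 32 2e 9e fc b3 95 38 is exactly B = 7 bytes: K' = 32 2e 9e fc b3 95 38.
K' ⊕ ipad = 04 18 a8 ca 85 a3 0e.  K' ⊕ opad = 6e 72 c2 a0 ef c9 64.
Inner input = (K'⊕ipad) ∥ m = 04 18 a8 ca 85 a3 0e ∥ 62 71.
Inner hash: sum = 4+24+168+202+133+163+14+98+113 = 919; mod 256 = 151 → 97.
Outer input = (K'⊕opad) ∥ inner = 6e 72 c2 a0 ef c9 64 ∥ 97.
Outer hash (tag): sum = 110+114+194+160+239+201+100+151 = 1269; mod 256 = 245 → f5.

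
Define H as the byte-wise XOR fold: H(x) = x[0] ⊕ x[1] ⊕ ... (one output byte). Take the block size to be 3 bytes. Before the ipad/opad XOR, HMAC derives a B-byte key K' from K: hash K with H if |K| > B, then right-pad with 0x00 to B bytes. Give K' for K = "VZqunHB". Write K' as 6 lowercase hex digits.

|K| = 7 > B = 3, so first hash the key.
H(K): XOR 56⊕5a⊕71⊕75⊕6e⊕48⊕42 = 6c.
Zero-pad H(K) = 6c to 3 bytes: K' = 6c 00 00.

6c0000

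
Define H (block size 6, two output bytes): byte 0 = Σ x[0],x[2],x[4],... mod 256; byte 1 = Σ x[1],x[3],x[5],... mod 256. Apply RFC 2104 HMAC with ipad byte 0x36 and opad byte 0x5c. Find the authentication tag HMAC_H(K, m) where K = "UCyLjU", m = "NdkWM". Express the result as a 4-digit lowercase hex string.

7845

Key "UCyLjU" = 55 43 79 4c 6a 55 is exactly B = 6 bytes: K' = 55 43 79 4c 6a 55.
K' ⊕ ipad = 63 75 4f 7a 5c 63.  K' ⊕ opad = 09 1f 25 10 36 09.
Inner input = (K'⊕ipad) ∥ m = 63 75 4f 7a 5c 63 ∥ 4e 64 6b 57 4d.
Inner hash: even-index sum = 532 mod 256 = 20; odd-index sum = 525 mod 256 = 13 → 14 0d.
Outer input = (K'⊕opad) ∥ inner = 09 1f 25 10 36 09 ∥ 14 0d.
Outer hash (tag): even-index sum = 120 mod 256 = 120; odd-index sum = 69 mod 256 = 69 → 78 45.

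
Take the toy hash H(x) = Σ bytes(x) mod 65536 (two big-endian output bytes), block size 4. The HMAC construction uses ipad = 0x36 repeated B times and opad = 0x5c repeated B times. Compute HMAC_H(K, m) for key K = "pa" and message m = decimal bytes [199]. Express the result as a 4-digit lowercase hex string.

01f2

Key "pa" = 70 61 is 2 bytes ≤ B = 4; zero-pad to 4 bytes: K' = 70 61 00 00.
K' ⊕ ipad = 46 57 36 36.  K' ⊕ opad = 2c 3d 5c 5c.
Inner input = (K'⊕ipad) ∥ m = 46 57 36 36 ∥ c7.
Inner hash: sum = 70+87+54+54+199 = 464 → 01 d0.
Outer input = (K'⊕opad) ∥ inner = 2c 3d 5c 5c ∥ 01 d0.
Outer hash (tag): sum = 44+61+92+92+1+208 = 498 → 01 f2.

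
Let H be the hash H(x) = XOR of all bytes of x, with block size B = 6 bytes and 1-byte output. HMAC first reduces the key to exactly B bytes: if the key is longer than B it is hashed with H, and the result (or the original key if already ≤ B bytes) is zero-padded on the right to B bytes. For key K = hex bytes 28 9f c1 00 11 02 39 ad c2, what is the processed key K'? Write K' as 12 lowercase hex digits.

330000000000

|K| = 9 > B = 6, so first hash the key.
H(K): XOR 28⊕9f⊕c1⊕00⊕11⊕02⊕39⊕ad⊕c2 = 33.
Zero-pad H(K) = 33 to 6 bytes: K' = 33 00 00 00 00 00.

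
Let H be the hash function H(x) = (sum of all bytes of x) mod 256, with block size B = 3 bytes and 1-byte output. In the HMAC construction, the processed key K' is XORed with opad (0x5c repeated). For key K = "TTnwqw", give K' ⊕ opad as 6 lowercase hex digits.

295c5c

Key "TTnwqw" = 54 54 6e 77 71 77 is 6 bytes > B = 3, so hash it first: H(key) = 75, then zero-pad to 3 bytes: K' = 75 00 00.
XOR each byte with 0x5c: 75⊕5c=29, 00⊕5c=5c, 00⊕5c=5c.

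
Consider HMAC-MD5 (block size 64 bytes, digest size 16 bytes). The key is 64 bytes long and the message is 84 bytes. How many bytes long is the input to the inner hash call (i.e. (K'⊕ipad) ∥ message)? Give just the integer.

148

Key is 64 ≤ 64 bytes, zero-padded: |K'| = 64.
Inner input = (K'⊕ipad) ∥ m → 64 + 84 = 148 bytes.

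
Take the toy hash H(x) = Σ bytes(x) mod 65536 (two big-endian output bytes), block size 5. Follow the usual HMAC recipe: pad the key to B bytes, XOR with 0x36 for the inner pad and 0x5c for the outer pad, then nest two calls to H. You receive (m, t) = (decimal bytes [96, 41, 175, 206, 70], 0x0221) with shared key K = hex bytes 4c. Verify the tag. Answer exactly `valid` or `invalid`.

valid

Key hex bytes 4c is 1 byte ≤ B = 5; zero-pad to 5 bytes: K' = 4c 00 00 00 00.
K' ⊕ ipad = 7a 36 36 36 36; K' ⊕ opad = 10 5c 5c 5c 5c.
Inner hash: sum = 122+54+54+54+54+96+41+175+206+70 = 926 → 03 9e.
Outer hash (recomputed tag): sum = 16+92+92+92+92+3+158 = 545 → 02 21.
Recomputed tag = 0221; claimed = 0221 → match.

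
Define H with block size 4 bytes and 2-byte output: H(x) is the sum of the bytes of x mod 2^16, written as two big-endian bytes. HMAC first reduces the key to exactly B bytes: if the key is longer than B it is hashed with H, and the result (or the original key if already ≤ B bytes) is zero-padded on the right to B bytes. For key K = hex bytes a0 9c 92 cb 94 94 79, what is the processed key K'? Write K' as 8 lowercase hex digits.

043a0000

|K| = 7 > B = 4, so first hash the key.
H(K): sum = 160+156+146+203+148+148+121 = 1082 → 04 3a.
Zero-pad H(K) = 04 3a to 4 bytes: K' = 04 3a 00 00.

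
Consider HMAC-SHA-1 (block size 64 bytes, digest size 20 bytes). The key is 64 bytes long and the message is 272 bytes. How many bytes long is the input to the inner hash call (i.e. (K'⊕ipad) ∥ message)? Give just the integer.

336

Key is 64 ≤ 64 bytes, zero-padded: |K'| = 64.
Inner input = (K'⊕ipad) ∥ m → 64 + 272 = 336 bytes.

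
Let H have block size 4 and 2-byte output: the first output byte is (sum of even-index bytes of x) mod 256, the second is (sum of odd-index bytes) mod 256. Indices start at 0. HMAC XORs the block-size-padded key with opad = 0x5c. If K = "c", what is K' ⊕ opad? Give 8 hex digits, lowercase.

3f5c5c5c

Key "c" = 63 is 1 byte ≤ B = 4; zero-pad to 4 bytes: K' = 63 00 00 00.
XOR each byte with 0x5c: 63⊕5c=3f, 00⊕5c=5c, 00⊕5c=5c, 00⊕5c=5c.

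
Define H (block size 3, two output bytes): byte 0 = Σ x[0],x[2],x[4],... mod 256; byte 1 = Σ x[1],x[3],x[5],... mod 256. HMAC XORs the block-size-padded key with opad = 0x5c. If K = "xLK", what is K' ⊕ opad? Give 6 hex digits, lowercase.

241017

Key "xLK" = 78 4c 4b is exactly B = 3 bytes: K' = 78 4c 4b.
XOR each byte with 0x5c: 78⊕5c=24, 4c⊕5c=10, 4b⊕5c=17.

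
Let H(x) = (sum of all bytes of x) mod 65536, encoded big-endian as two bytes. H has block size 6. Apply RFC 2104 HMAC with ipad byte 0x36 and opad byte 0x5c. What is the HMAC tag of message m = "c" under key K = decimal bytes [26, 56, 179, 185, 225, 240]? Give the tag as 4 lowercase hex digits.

0438

Key decimal bytes [26, 56, 179, 185, 225, 240] = 1a 38 b3 b9 e1 f0 is exactly B = 6 bytes: K' = 1a 38 b3 b9 e1 f0.
K' ⊕ ipad = 2c 0e 85 8f d7 c6.  K' ⊕ opad = 46 64 ef e5 bd ac.
Inner input = (K'⊕ipad) ∥ m = 2c 0e 85 8f d7 c6 ∥ 63.
Inner hash: sum = 44+14+133+143+215+198+99 = 846 → 03 4e.
Outer input = (K'⊕opad) ∥ inner = 46 64 ef e5 bd ac ∥ 03 4e.
Outer hash (tag): sum = 70+100+239+229+189+172+3+78 = 1080 → 04 38.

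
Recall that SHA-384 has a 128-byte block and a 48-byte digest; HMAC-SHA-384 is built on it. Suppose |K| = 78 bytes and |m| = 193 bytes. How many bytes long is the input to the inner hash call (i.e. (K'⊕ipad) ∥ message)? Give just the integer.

321

Key is 78 ≤ 128 bytes, zero-padded: |K'| = 128.
Inner input = (K'⊕ipad) ∥ m → 128 + 193 = 321 bytes.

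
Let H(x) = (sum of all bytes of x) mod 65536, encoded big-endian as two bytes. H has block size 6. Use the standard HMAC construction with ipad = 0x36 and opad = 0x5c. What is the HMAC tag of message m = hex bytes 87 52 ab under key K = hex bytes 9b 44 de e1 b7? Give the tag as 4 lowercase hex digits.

0383

Key hex bytes 9b 44 de e1 b7 is 5 bytes ≤ B = 6; zero-pad to 6 bytes: K' = 9b 44 de e1 b7 00.
K' ⊕ ipad = ad 72 e8 d7 81 36.  K' ⊕ opad = c7 18 82 bd eb 5c.
Inner input = (K'⊕ipad) ∥ m = ad 72 e8 d7 81 36 ∥ 87 52 ab.
Inner hash: sum = 173+114+232+215+129+54+135+82+171 = 1305 → 05 19.
Outer input = (K'⊕opad) ∥ inner = c7 18 82 bd eb 5c ∥ 05 19.
Outer hash (tag): sum = 199+24+130+189+235+92+5+25 = 899 → 03 83.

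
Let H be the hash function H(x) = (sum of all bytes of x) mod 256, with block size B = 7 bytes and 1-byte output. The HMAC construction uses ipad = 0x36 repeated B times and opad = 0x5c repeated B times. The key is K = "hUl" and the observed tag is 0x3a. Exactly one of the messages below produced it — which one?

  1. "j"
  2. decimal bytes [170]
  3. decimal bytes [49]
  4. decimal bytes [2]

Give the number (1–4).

1

Key "hUl" = 68 55 6c is 3 bytes ≤ B = 7; zero-pad to 7 bytes: K' = 68 55 6c 00 00 00 00.
K' ⊕ ipad = 5e 63 5a 36 36 36 36; K' ⊕ opad = 34 09 30 5c 5c 5c 5c.
m1: inner = H(5e 63 5a 36 36 36 36 6a) = 5d; tag = H(34 09 30 5c 5c 5c 5c 5d) = 3a ← matches
m2: inner = H(5e 63 5a 36 36 36 36 aa) = 9d; tag = H(34 09 30 5c 5c 5c 5c 9d) = 7a
m3: inner = H(5e 63 5a 36 36 36 36 31) = 24; tag = H(34 09 30 5c 5c 5c 5c 24) = 01
m4: inner = H(5e 63 5a 36 36 36 36 02) = f5; tag = H(34 09 30 5c 5c 5c 5c f5) = d2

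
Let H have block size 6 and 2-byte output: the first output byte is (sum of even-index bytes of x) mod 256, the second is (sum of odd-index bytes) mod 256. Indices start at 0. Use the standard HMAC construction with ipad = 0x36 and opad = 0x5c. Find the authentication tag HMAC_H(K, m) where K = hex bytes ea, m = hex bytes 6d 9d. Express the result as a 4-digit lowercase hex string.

Key hex bytes ea is 1 byte ≤ B = 6; zero-pad to 6 bytes: K' = ea 00 00 00 00 00.
K' ⊕ ipad = dc 36 36 36 36 36.  K' ⊕ opad = b6 5c 5c 5c 5c 5c.
Inner input = (K'⊕ipad) ∥ m = dc 36 36 36 36 36 ∥ 6d 9d.
Inner hash: even-index sum = 437 mod 256 = 181; odd-index sum = 319 mod 256 = 63 → b5 3f.
Outer input = (K'⊕opad) ∥ inner = b6 5c 5c 5c 5c 5c ∥ b5 3f.
Outer hash (tag): even-index sum = 547 mod 256 = 35; odd-index sum = 339 mod 256 = 83 → 23 53.

2353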